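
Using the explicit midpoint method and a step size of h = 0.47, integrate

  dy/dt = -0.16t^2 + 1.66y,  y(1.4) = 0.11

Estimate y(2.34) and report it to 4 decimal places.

Midpoint: k1 = f(t_n, y_n); k2 = f(t_n + h/2, y_n + (h/2)·k1); y_{n+1} = y_n + h·k2.
t=1.400000, y=0.110000:
  k1 = f(1.400000, 0.110000) = -0.131000
  k2 = f(1.635000, 0.079215) = -0.296219
  y ← 0.110000 + 0.47·(-0.296219) = -0.029223
t=1.870000, y=-0.029223:
  k1 = f(1.870000, -0.029223) = -0.608014
  k2 = f(2.105000, -0.172106) = -0.994660
  y ← -0.029223 + 0.47·(-0.994660) = -0.496713
y(2.34) ≈ -0.4967

-0.4967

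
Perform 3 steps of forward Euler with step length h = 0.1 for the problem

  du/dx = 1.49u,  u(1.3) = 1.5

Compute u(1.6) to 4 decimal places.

Euler: u_{n+1} = u_n + h·f(x_n, u_n).
x=1.300000, u=1.500000: f=2.235000 → u ← 1.500000 + 0.1·2.235000 = 1.723500
x=1.400000, u=1.723500: f=2.568015 → u ← 1.723500 + 0.1·2.568015 = 1.980301
x=1.500000, u=1.980301: f=2.950649 → u ← 1.980301 + 0.1·2.950649 = 2.275366
u(1.6) ≈ 2.2754

2.2754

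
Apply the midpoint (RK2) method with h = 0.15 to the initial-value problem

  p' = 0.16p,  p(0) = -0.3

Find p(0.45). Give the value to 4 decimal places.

-0.3224

Midpoint: k1 = f(t_n, p_n); k2 = f(t_n + h/2, p_n + (h/2)·k1); p_{n+1} = p_n + h·k2.
t=0.000000, p=-0.300000:
  k1 = f(0.000000, -0.300000) = -0.048000
  k2 = f(0.075000, -0.303600) = -0.048576
  p ← -0.300000 + 0.15·(-0.048576) = -0.307286
t=0.150000, p=-0.307286:
  k1 = f(0.150000, -0.307286) = -0.049166
  k2 = f(0.225000, -0.310974) = -0.049756
  p ← -0.307286 + 0.15·(-0.049756) = -0.314750
t=0.300000, p=-0.314750:
  k1 = f(0.300000, -0.314750) = -0.050360
  k2 = f(0.375000, -0.318527) = -0.050964
  p ← -0.314750 + 0.15·(-0.050964) = -0.322394
p(0.45) ≈ -0.3224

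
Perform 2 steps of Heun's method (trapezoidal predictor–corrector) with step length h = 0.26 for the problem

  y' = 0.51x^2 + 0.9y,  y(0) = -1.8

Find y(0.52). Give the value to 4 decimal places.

Heun: k1 = f(x_n, y_n); k2 = f(x_n + h, y_n + h·k1); y_{n+1} = y_n + (h/2)·(k1 + k2).
x=0.000000, y=-1.800000:
  k1 = f(0.000000, -1.800000) = -1.620000
  k2 = f(0.260000, -2.221200) = -1.964604
  y ← -1.800000 + (0.26/2)·(-1.620000 + (-1.964604)) = -2.265999
x=0.260000, y=-2.265999:
  k1 = f(0.260000, -2.265999) = -2.004923
  k2 = f(0.520000, -2.787278) = -2.370647
  y ← -2.265999 + (0.26/2)·(-2.004923 + (-2.370647)) = -2.834823
y(0.52) ≈ -2.8348

-2.8348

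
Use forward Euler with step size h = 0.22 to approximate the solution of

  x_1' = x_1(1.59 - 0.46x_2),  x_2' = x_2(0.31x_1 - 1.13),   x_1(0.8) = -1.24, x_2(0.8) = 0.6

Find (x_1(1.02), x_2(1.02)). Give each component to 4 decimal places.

-1.5985, 0.4001

Euler on (x_1,x_2): x_1_{n+1} = x_1_n + h·x_1', x_2_{n+1} = x_2_n + h·x_2'.
0.800000: (-1.240000, 0.600000); f=(-1.629360, -0.908640) → (-1.598459, 0.400099)
(x_1(1.02), x_2(1.02)) ≈ (-1.5985, 0.4001)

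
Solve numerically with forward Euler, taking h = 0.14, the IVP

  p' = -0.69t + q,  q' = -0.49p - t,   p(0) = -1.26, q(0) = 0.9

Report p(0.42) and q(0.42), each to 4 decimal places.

Euler on (p,q): p_{n+1} = p_n + h·p', q_{n+1} = q_n + h·q'.
0.000000: (-1.260000, 0.900000); f=(0.900000, 0.617400) → (-1.134000, 0.986436)
0.140000: (-1.134000, 0.986436); f=(0.889836, 0.415660) → (-1.009423, 1.044628)
0.280000: (-1.009423, 1.044628); f=(0.851428, 0.214617) → (-0.890223, 1.074675)
(p(0.42), q(0.42)) ≈ (-0.8902, 1.0747)

-0.8902, 1.0747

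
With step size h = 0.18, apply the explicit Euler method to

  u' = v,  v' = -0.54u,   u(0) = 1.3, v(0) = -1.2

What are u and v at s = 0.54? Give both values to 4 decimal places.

Euler on (u,v): u_{n+1} = u_n + h·u', v_{n+1} = v_n + h·v'.
0.000000: (1.300000, -1.200000); f=(-1.200000, -0.702000) → (1.084000, -1.326360)
0.180000: (1.084000, -1.326360); f=(-1.326360, -0.585360) → (0.845255, -1.431725)
0.360000: (0.845255, -1.431725); f=(-1.431725, -0.456438) → (0.587545, -1.513884)
(u(0.54), v(0.54)) ≈ (0.5875, -1.5139)

0.5875, -1.5139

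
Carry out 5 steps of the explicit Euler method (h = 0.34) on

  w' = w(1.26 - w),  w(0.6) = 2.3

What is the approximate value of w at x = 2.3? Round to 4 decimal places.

Euler: w_{n+1} = w_n + h·f(x_n, w_n).
x=0.600000, w=2.300000: f=-2.392000 → w ← 2.300000 + 0.34·(-2.392000) = 1.486720
x=0.940000, w=1.486720: f=-0.337069 → w ← 1.486720 + 0.34·(-0.337069) = 1.372116
x=1.280000, w=1.372116: f=-0.153837 → w ← 1.372116 + 0.34·(-0.153837) = 1.319812
x=1.620000, w=1.319812: f=-0.078941 → w ← 1.319812 + 0.34·(-0.078941) = 1.292972
x=1.960000, w=1.292972: f=-0.042632 → w ← 1.292972 + 0.34·(-0.042632) = 1.278477
w(2.3) ≈ 1.2785

1.2785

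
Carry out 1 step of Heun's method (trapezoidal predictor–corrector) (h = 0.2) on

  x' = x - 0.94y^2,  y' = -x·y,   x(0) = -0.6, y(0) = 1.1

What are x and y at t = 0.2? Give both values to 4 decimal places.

-1.0112, 1.2827

Heun on (x,y): k1 = f(t_n, state_n); k2 = f(t_n + h, state_n + h·k1); state_{n+1} = state_n + (h/2)·(k1 + k2).
0.000000: (-0.600000, 1.100000)
  k1 = (-1.737400, 0.660000)
  predictor → (-0.947480, 1.232000)
  k2 = (-2.374235, 1.167295)
  → (-1.011163, 1.282730)
(x(0.2), y(0.2)) ≈ (-1.0112, 1.2827)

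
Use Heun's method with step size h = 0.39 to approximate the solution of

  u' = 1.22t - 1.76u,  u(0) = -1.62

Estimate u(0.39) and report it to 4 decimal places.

-0.7969

Heun: k1 = f(t_n, u_n); k2 = f(t_n + h, u_n + h·k1); u_{n+1} = u_n + (h/2)·(k1 + k2).
t=0.000000, u=-1.620000:
  k1 = f(0.000000, -1.620000) = 2.851200
  k2 = f(0.390000, -0.508032) = 1.369936
  u ← -1.620000 + (0.39/2)·(2.851200 + 1.369936) = -0.796878
u(0.39) ≈ -0.7969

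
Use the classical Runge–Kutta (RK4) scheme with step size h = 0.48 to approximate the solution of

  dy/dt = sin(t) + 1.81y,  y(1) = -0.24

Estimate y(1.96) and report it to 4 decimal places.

1.0676

RK4: k1 = f(t_n, y_n); k2 = f(t_n + h/2, y_n + (h/2)·k1); k3 = f(t_n + h/2, y_n + (h/2)·k2); k4 = f(t_n + h, y_n + h·k3); y_{n+1} = y_n + (h/6)·(k1 + 2k2 + 2k3 + k4).
t=1.000000, y=-0.240000:
  k1 = f(1.000000, -0.240000) = 0.407071
  k2 = f(1.240000, -0.142303) = 0.688216
  k3 = f(1.240000, -0.074828) = 0.810345
  k4 = f(1.480000, 0.148966) = 1.265508
  y ← -0.240000 + (0.48/6)·(k1 + 2k2 + 2k3 + k4) = 0.133576
t=1.480000, y=0.133576:
  k1 = f(1.480000, 0.133576) = 1.237653
  k2 = f(1.720000, 0.430613) = 1.768299
  k3 = f(1.720000, 0.557968) = 1.998812
  k4 = f(1.960000, 1.093006) = 2.903552
  y ← 0.133576 + (0.48/6)·(k1 + 2k2 + 2k3 + k4) = 1.067610
y(1.96) ≈ 1.0676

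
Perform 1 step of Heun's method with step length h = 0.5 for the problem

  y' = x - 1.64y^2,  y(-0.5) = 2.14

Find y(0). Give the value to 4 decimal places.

-1.2891

Heun: k1 = f(x_n, y_n); k2 = f(x_n + h, y_n + h·k1); y_{n+1} = y_n + (h/2)·(k1 + k2).
x=-0.500000, y=2.140000:
  k1 = f(-0.500000, 2.140000) = -8.010544
  k2 = f(0.000000, -1.865272) = -5.705953
  y ← 2.140000 + (0.5/2)·(-8.010544 + (-5.705953)) = -1.289124
y(0) ≈ -1.2891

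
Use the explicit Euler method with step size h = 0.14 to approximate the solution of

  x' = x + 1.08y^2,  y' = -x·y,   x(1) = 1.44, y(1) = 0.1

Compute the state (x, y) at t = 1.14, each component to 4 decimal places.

Euler on (x,y): x_{n+1} = x_n + h·x', y_{n+1} = y_n + h·y'.
1.000000: (1.440000, 0.100000); f=(1.450800, -0.144000) → (1.643112, 0.079840)
(x(1.14), y(1.14)) ≈ (1.6431, 0.0798)

1.6431, 0.0798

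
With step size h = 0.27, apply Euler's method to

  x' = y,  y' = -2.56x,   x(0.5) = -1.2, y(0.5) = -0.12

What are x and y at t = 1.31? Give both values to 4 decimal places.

Euler on (x,y): x_{n+1} = x_n + h·x', y_{n+1} = y_n + h·y'.
0.500000: (-1.200000, -0.120000); f=(-0.120000, 3.072000) → (-1.232400, 0.709440)
0.770000: (-1.232400, 0.709440); f=(0.709440, 3.154944) → (-1.040851, 1.561275)
1.040000: (-1.040851, 1.561275); f=(1.561275, 2.664579) → (-0.619307, 2.280711)
(x(1.31), y(1.31)) ≈ (-0.6193, 2.2807)

-0.6193, 2.2807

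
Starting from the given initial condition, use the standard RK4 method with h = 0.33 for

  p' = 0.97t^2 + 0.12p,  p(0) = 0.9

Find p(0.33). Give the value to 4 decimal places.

RK4: k1 = f(t_n, p_n); k2 = f(t_n + h/2, p_n + (h/2)·k1); k3 = f(t_n + h/2, p_n + (h/2)·k2); k4 = f(t_n + h, p_n + h·k3); p_{n+1} = p_n + (h/6)·(k1 + 2k2 + 2k3 + k4).
t=0.000000, p=0.900000:
  k1 = f(0.000000, 0.900000) = 0.108000
  k2 = f(0.165000, 0.917820) = 0.136547
  k3 = f(0.165000, 0.922530) = 0.137112
  k4 = f(0.330000, 0.945247) = 0.219063
  p ← 0.900000 + (0.33/6)·(k1 + 2k2 + 2k3 + k4) = 0.948091
p(0.33) ≈ 0.9481

0.9481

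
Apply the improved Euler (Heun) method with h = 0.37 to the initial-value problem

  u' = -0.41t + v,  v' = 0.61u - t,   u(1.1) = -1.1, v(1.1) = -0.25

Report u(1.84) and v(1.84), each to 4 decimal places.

Heun on (u,v): k1 = f(t_n, state_n); k2 = f(t_n + h, state_n + h·k1); state_{n+1} = state_n + (h/2)·(k1 + k2).
1.100000: (-1.100000, -0.250000)
  k1 = (-0.701000, -1.771000)
  predictor → (-1.359370, -0.905270)
  k2 = (-1.507970, -2.299216)
  → (-1.508659, -1.002990)
1.470000: (-1.508659, -1.002990)
  k1 = (-1.605690, -2.390282)
  predictor → (-2.102765, -1.887394)
  k2 = (-2.641794, -3.122686)
  → (-2.294444, -2.022889)
(u(1.84), v(1.84)) ≈ (-2.2944, -2.0229)

-2.2944, -2.0229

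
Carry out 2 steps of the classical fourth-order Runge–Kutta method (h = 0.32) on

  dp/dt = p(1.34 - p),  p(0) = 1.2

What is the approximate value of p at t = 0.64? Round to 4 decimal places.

1.2768

RK4: k1 = f(t_n, p_n); k2 = f(t_n + h/2, p_n + (h/2)·k1); k3 = f(t_n + h/2, p_n + (h/2)·k2); k4 = f(t_n + h, p_n + h·k3); p_{n+1} = p_n + (h/6)·(k1 + 2k2 + 2k3 + k4).
t=0.000000, p=1.200000:
  k1 = f(0.000000, 1.200000) = 0.168000
  k2 = f(0.160000, 1.226880) = 0.138785
  k3 = f(0.160000, 1.222206) = 0.143969
  k4 = f(0.320000, 1.246070) = 0.117043
  p ← 1.200000 + (0.32/6)·(k1 + 2k2 + 2k3 + k4) = 1.245363
t=0.320000, p=1.245363:
  k1 = f(0.320000, 1.245363) = 0.117858
  k2 = f(0.480000, 1.264220) = 0.095803
  k3 = f(0.480000, 1.260691) = 0.099984
  k4 = f(0.640000, 1.277358) = 0.080017
  p ← 1.245363 + (0.32/6)·(k1 + 2k2 + 2k3 + k4) = 1.276800
p(0.64) ≈ 1.2768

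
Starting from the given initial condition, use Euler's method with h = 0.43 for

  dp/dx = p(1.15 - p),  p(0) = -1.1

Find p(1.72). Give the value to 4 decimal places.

Euler: p_{n+1} = p_n + h·f(x_n, p_n).
x=0.000000, p=-1.100000: f=-2.475000 → p ← -1.100000 + 0.43·(-2.475000) = -2.164250
x=0.430000, p=-2.164250: f=-7.172866 → p ← -2.164250 + 0.43·(-7.172866) = -5.248582
x=0.860000, p=-5.248582: f=-33.583485 → p ← -5.248582 + 0.43·(-33.583485) = -19.689481
x=1.290000, p=-19.689481: f=-410.318547 → p ← -19.689481 + 0.43·(-410.318547) = -196.126456
p(1.72) ≈ -196.1265

-196.1265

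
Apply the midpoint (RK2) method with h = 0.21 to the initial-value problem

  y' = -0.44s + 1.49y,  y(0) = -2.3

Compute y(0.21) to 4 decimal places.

-3.1420

Midpoint: k1 = f(s_n, y_n); k2 = f(s_n + h/2, y_n + (h/2)·k1); y_{n+1} = y_n + h·k2.
s=0.000000, y=-2.300000:
  k1 = f(0.000000, -2.300000) = -3.427000
  k2 = f(0.105000, -2.659835) = -4.009354
  y ← -2.300000 + 0.21·(-4.009354) = -3.141964
y(0.21) ≈ -3.1420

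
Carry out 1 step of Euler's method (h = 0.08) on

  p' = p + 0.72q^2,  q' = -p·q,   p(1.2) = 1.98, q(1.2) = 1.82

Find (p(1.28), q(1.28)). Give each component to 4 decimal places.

2.3292, 1.5317

Euler on (p,q): p_{n+1} = p_n + h·p', q_{n+1} = q_n + h·q'.
1.200000: (1.980000, 1.820000); f=(4.364928, -3.603600) → (2.329194, 1.531712)
(p(1.28), q(1.28)) ≈ (2.3292, 1.5317)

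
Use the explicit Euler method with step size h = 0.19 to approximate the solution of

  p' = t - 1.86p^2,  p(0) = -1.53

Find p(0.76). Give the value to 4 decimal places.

Euler: p_{n+1} = p_n + h·f(t_n, p_n).
t=0.000000, p=-1.530000: f=-4.354074 → p ← -1.530000 + 0.19·(-4.354074) = -2.357274
t=0.190000, p=-2.357274: f=-10.145538 → p ← -2.357274 + 0.19·(-10.145538) = -4.284926
t=0.380000, p=-4.284926: f=-33.770704 → p ← -4.284926 + 0.19·(-33.770704) = -10.701360
t=0.570000, p=-10.701360: f=-212.435542 → p ← -10.701360 + 0.19·(-212.435542) = -51.064113
p(0.76) ≈ -51.0641

-51.0641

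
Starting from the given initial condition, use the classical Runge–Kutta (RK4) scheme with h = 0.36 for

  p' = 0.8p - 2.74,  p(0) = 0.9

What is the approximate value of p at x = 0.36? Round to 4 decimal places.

0.0573

RK4: k1 = f(x_n, p_n); k2 = f(x_n + h/2, p_n + (h/2)·k1); k3 = f(x_n + h/2, p_n + (h/2)·k2); k4 = f(x_n + h, p_n + h·k3); p_{n+1} = p_n + (h/6)·(k1 + 2k2 + 2k3 + k4).
x=0.000000, p=0.900000:
  k1 = f(0.000000, 0.900000) = -2.020000
  k2 = f(0.180000, 0.536400) = -2.310880
  k3 = f(0.180000, 0.484042) = -2.352767
  k4 = f(0.360000, 0.053004) = -2.697597
  p ← 0.900000 + (0.36/6)·(k1 + 2k2 + 2k3 + k4) = 0.057307
p(0.36) ≈ 0.0573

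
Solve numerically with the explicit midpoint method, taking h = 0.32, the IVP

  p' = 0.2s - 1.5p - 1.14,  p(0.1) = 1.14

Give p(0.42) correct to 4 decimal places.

0.4620

Midpoint: k1 = f(s_n, p_n); k2 = f(s_n + h/2, p_n + (h/2)·k1); p_{n+1} = p_n + h·k2.
s=0.100000, p=1.140000:
  k1 = f(0.100000, 1.140000) = -2.830000
  k2 = f(0.260000, 0.687200) = -2.118800
  p ← 1.140000 + 0.32·(-2.118800) = 0.461984
p(0.42) ≈ 0.4620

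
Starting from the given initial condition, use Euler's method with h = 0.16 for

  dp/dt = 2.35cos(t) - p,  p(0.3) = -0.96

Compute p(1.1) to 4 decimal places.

Euler: p_{n+1} = p_n + h·f(t_n, p_n).
t=0.300000, p=-0.960000: f=3.205041 → p ← -0.960000 + 0.16·3.205041 = -0.447193
t=0.460000, p=-0.447193: f=2.552917 → p ← -0.447193 + 0.16·2.552917 = -0.038727
t=0.620000, p=-0.038727: f=1.951341 → p ← -0.038727 + 0.16·1.951341 = 0.273488
t=0.780000, p=0.273488: f=1.397159 → p ← 0.273488 + 0.16·1.397159 = 0.497033
t=0.940000, p=0.497033: f=0.888969 → p ← 0.497033 + 0.16·0.888969 = 0.639268
p(1.1) ≈ 0.6393

0.6393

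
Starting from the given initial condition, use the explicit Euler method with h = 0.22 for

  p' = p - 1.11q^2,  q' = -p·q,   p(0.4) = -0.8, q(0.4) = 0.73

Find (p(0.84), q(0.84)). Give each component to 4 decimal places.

-1.5295, 1.0674

Euler on (p,q): p_{n+1} = p_n + h·p', q_{n+1} = q_n + h·q'.
0.400000: (-0.800000, 0.730000); f=(-1.391519, 0.584000) → (-1.106134, 0.858480)
0.620000: (-1.106134, 0.858480); f=(-1.924191, 0.949594) → (-1.529456, 1.067391)
(p(0.84), q(0.84)) ≈ (-1.5295, 1.0674)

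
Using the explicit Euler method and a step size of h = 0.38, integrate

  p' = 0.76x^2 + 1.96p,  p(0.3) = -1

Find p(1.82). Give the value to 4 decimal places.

-7.5583

Euler: p_{n+1} = p_n + h·f(x_n, p_n).
x=0.300000, p=-1.000000: f=-1.891600 → p ← -1.000000 + 0.38·(-1.891600) = -1.718808
x=0.680000, p=-1.718808: f=-3.017440 → p ← -1.718808 + 0.38·(-3.017440) = -2.865435
x=1.060000, p=-2.865435: f=-4.762317 → p ← -2.865435 + 0.38·(-4.762317) = -4.675115
x=1.440000, p=-4.675115: f=-7.587290 → p ← -4.675115 + 0.38·(-7.587290) = -7.558286
p(1.82) ≈ -7.5583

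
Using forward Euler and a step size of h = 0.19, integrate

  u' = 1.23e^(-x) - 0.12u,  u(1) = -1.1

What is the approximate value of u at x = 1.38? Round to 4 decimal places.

-0.8953

Euler: u_{n+1} = u_n + h·f(x_n, u_n).
x=1.000000, u=-1.100000: f=0.584492 → u ← -1.100000 + 0.19·0.584492 = -0.988947
x=1.190000, u=-0.988947: f=0.492866 → u ← -0.988947 + 0.19·0.492866 = -0.895302
u(1.38) ≈ -0.8953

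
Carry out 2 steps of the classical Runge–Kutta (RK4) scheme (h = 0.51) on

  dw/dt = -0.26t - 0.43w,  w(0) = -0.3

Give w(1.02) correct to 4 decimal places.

RK4: k1 = f(t_n, w_n); k2 = f(t_n + h/2, w_n + (h/2)·k1); k3 = f(t_n + h/2, w_n + (h/2)·k2); k4 = f(t_n + h, w_n + h·k3); w_{n+1} = w_n + (h/6)·(k1 + 2k2 + 2k3 + k4).
t=0.000000, w=-0.300000:
  k1 = f(0.000000, -0.300000) = 0.129000
  k2 = f(0.255000, -0.267105) = 0.048555
  k3 = f(0.255000, -0.287618) = 0.057376
  k4 = f(0.510000, -0.270738) = -0.016183
  w ← -0.300000 + (0.51/6)·(k1 + 2k2 + 2k3 + k4) = -0.272402
t=0.510000, w=-0.272402:
  k1 = f(0.510000, -0.272402) = -0.015467
  k2 = f(0.765000, -0.276346) = -0.080071
  k3 = f(0.765000, -0.292820) = -0.072987
  k4 = f(1.020000, -0.309626) = -0.132061
  w ← -0.272402 + (0.51/6)·(k1 + 2k2 + 2k3 + k4) = -0.310962
w(1.02) ≈ -0.3110

-0.3110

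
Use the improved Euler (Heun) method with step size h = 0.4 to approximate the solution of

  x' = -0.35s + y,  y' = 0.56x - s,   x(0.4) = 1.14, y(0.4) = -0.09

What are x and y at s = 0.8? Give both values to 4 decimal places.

1.0391, -0.0849

Heun on (x,y): k1 = f(s_n, state_n); k2 = f(s_n + h, state_n + h·k1); state_{n+1} = state_n + (h/2)·(k1 + k2).
0.400000: (1.140000, -0.090000)
  k1 = (-0.230000, 0.238400)
  predictor → (1.048000, 0.005360)
  k2 = (-0.274640, -0.213120)
  → (1.039072, -0.084944)
(x(0.8), y(0.8)) ≈ (1.0391, -0.0849)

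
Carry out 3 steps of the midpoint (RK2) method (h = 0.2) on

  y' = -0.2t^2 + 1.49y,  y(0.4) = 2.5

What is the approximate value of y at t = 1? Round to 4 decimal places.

5.9625

Midpoint: k1 = f(t_n, y_n); k2 = f(t_n + h/2, y_n + (h/2)·k1); y_{n+1} = y_n + h·k2.
t=0.400000, y=2.500000:
  k1 = f(0.400000, 2.500000) = 3.693000
  k2 = f(0.500000, 2.869300) = 4.225257
  y ← 2.500000 + 0.2·4.225257 = 3.345051
t=0.600000, y=3.345051:
  k1 = f(0.600000, 3.345051) = 4.912127
  k2 = f(0.700000, 3.836264) = 5.618033
  y ← 3.345051 + 0.2·5.618033 = 4.468658
t=0.800000, y=4.468658:
  k1 = f(0.800000, 4.468658) = 6.530301
  k2 = f(0.900000, 5.121688) = 7.469315
  y ← 4.468658 + 0.2·7.469315 = 5.962521
y(1) ≈ 5.9625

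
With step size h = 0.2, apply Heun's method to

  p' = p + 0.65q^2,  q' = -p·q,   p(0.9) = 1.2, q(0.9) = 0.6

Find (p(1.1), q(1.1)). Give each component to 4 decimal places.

Heun on (p,q): k1 = f(t_n, state_n); k2 = f(t_n + h, state_n + h·k1); state_{n+1} = state_n + (h/2)·(k1 + k2).
0.900000: (1.200000, 0.600000)
  k1 = (1.434000, -0.720000)
  predictor → (1.486800, 0.456000)
  k2 = (1.621958, -0.677981)
  → (1.505596, 0.460202)
(p(1.1), q(1.1)) ≈ (1.5056, 0.4602)

1.5056, 0.4602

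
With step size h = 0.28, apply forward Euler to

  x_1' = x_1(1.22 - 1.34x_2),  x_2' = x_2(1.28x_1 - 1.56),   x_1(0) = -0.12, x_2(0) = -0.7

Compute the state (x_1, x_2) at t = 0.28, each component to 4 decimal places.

-0.1925, -0.3641

Euler on (x_1,x_2): x_1_{n+1} = x_1_n + h·x_1', x_2_{n+1} = x_2_n + h·x_2'.
0.000000: (-0.120000, -0.700000); f=(-0.258960, 1.199520) → (-0.192509, -0.364134)
(x_1(0.28), x_2(0.28)) ≈ (-0.1925, -0.3641)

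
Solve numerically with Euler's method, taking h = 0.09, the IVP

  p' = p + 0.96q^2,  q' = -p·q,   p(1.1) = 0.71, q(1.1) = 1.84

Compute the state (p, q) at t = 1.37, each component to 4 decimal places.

Euler on (p,q): p_{n+1} = p_n + h·p', q_{n+1} = q_n + h·q'.
1.100000: (0.710000, 1.840000); f=(3.960176, -1.306400) → (1.066416, 1.722424)
1.190000: (1.066416, 1.722424); f=(3.914490, -1.836820) → (1.418720, 1.557110)
1.280000: (1.418720, 1.557110); f=(3.746328, -2.209103) → (1.755890, 1.358291)
(p(1.37), q(1.37)) ≈ (1.7559, 1.3583)

1.7559, 1.3583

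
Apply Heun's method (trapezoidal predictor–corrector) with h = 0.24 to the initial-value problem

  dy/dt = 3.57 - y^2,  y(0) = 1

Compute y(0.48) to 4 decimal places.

1.6507

Heun: k1 = f(t_n, y_n); k2 = f(t_n + h, y_n + h·k1); y_{n+1} = y_n + (h/2)·(k1 + k2).
t=0.000000, y=1.000000:
  k1 = f(0.000000, 1.000000) = 2.570000
  k2 = f(0.240000, 1.616800) = 0.955958
  y ← 1.000000 + (0.24/2)·(2.570000 + 0.955958) = 1.423115
t=0.240000, y=1.423115:
  k1 = f(0.240000, 1.423115) = 1.544744
  k2 = f(0.480000, 1.793853) = 0.352090
  y ← 1.423115 + (0.24/2)·(1.544744 + 0.352090) = 1.650735
y(0.48) ≈ 1.6507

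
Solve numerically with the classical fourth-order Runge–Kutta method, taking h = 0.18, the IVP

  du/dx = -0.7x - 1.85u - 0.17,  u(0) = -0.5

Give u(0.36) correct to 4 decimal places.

RK4: k1 = f(x_n, u_n); k2 = f(x_n + h/2, u_n + (h/2)·k1); k3 = f(x_n + h/2, u_n + (h/2)·k2); k4 = f(x_n + h, u_n + h·k3); u_{n+1} = u_n + (h/6)·(k1 + 2k2 + 2k3 + k4).
x=0.000000, u=-0.500000:
  k1 = f(0.000000, -0.500000) = 0.755000
  k2 = f(0.090000, -0.432050) = 0.566292
  k3 = f(0.090000, -0.449034) = 0.597712
  k4 = f(0.180000, -0.392412) = 0.429962
  u ← -0.500000 + (0.18/6)·(k1 + 2k2 + 2k3 + k4) = -0.394611
x=0.180000, u=-0.394611:
  k1 = f(0.180000, -0.394611) = 0.434030
  k2 = f(0.270000, -0.355548) = 0.298764
  k3 = f(0.270000, -0.367722) = 0.321286
  k4 = f(0.360000, -0.336779) = 0.201042
  u ← -0.394611 + (0.18/6)·(k1 + 2k2 + 2k3 + k4) = -0.338356
u(0.36) ≈ -0.3384

-0.3384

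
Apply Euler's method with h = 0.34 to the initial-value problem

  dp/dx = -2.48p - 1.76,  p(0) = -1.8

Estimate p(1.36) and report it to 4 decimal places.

-0.7103

Euler: p_{n+1} = p_n + h·f(x_n, p_n).
x=0.000000, p=-1.800000: f=2.704000 → p ← -1.800000 + 0.34·2.704000 = -0.880640
x=0.340000, p=-0.880640: f=0.423987 → p ← -0.880640 + 0.34·0.423987 = -0.736484
x=0.680000, p=-0.736484: f=0.066481 → p ← -0.736484 + 0.34·0.066481 = -0.713881
x=1.020000, p=-0.713881: f=0.010424 → p ← -0.713881 + 0.34·0.010424 = -0.710337
p(1.36) ≈ -0.7103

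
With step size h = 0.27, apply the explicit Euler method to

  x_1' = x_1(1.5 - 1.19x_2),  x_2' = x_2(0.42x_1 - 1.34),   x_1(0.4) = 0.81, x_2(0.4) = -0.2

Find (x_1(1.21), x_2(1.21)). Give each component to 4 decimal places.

2.4904, -0.0942

Euler on (x_1,x_2): x_1_{n+1} = x_1_n + h·x_1', x_2_{n+1} = x_2_n + h·x_2'.
0.400000: (0.810000, -0.200000); f=(1.407780, 0.199960) → (1.190101, -0.146011)
0.670000: (1.190101, -0.146011); f=(1.991934, 0.122672) → (1.727923, -0.112889)
0.940000: (1.727923, -0.112889); f=(2.824011, 0.069345) → (2.490406, -0.094166)
(x_1(1.21), x_2(1.21)) ≈ (2.4904, -0.0942)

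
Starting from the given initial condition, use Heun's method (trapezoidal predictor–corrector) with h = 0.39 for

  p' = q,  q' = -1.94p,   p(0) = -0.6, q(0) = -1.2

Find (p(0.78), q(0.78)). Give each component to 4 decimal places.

-1.0569, 0.2560

Heun on (p,q): k1 = f(t_n, state_n); k2 = f(t_n + h, state_n + h·k1); state_{n+1} = state_n + (h/2)·(k1 + k2).
0.000000: (-0.600000, -1.200000)
  k1 = (-1.200000, 1.164000)
  predictor → (-1.068000, -0.746040)
  k2 = (-0.746040, 2.071920)
  → (-0.979478, -0.568996)
0.390000: (-0.979478, -0.568996)
  k1 = (-0.568996, 1.900187)
  predictor → (-1.201386, 0.172077)
  k2 = (0.172077, 2.330689)
  → (-1.056877, 0.256025)
(p(0.78), q(0.78)) ≈ (-1.0569, 0.2560)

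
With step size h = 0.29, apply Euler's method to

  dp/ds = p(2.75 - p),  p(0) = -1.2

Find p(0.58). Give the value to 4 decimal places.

-6.5501

Euler: p_{n+1} = p_n + h·f(s_n, p_n).
s=0.000000, p=-1.200000: f=-4.740000 → p ← -1.200000 + 0.29·(-4.740000) = -2.574600
s=0.290000, p=-2.574600: f=-13.708715 → p ← -2.574600 + 0.29·(-13.708715) = -6.550127
p(0.58) ≈ -6.5501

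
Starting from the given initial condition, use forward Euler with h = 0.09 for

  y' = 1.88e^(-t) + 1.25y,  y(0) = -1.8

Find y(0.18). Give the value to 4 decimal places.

-1.8849

Euler: y_{n+1} = y_n + h·f(t_n, y_n).
t=0.000000, y=-1.800000: f=-0.370000 → y ← -1.800000 + 0.09·(-0.370000) = -1.833300
t=0.090000, y=-1.833300: f=-0.573434 → y ← -1.833300 + 0.09·(-0.573434) = -1.884909
y(0.18) ≈ -1.8849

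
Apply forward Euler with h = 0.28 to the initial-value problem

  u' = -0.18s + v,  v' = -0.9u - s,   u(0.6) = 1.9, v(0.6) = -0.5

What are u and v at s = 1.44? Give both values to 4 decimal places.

Euler on (u,v): u_{n+1} = u_n + h·u', v_{n+1} = v_n + h·v'.
0.600000: (1.900000, -0.500000); f=(-0.608000, -2.310000) → (1.729760, -1.146800)
0.880000: (1.729760, -1.146800); f=(-1.305200, -2.436784) → (1.364304, -1.829100)
1.160000: (1.364304, -1.829100); f=(-2.037900, -2.387874) → (0.793692, -2.497704)
(u(1.44), v(1.44)) ≈ (0.7937, -2.4977)

0.7937, -2.4977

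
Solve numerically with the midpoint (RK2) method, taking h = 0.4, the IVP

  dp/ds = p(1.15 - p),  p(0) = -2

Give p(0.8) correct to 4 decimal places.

-203.3852

Midpoint: k1 = f(s_n, p_n); k2 = f(s_n + h/2, p_n + (h/2)·k1); p_{n+1} = p_n + h·k2.
s=0.000000, p=-2.000000:
  k1 = f(0.000000, -2.000000) = -6.300000
  k2 = f(0.200000, -3.260000) = -14.376600
  p ← -2.000000 + 0.4·(-14.376600) = -7.750640
s=0.400000, p=-7.750640:
  k1 = f(0.400000, -7.750640) = -68.985656
  k2 = f(0.600000, -21.547771) = -489.086384
  p ← -7.750640 + 0.4·(-489.086384) = -203.385194
p(0.8) ≈ -203.3852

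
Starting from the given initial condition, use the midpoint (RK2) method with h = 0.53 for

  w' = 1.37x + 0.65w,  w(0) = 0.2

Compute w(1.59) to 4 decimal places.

2.9306

Midpoint: k1 = f(x_n, w_n); k2 = f(x_n + h/2, w_n + (h/2)·k1); w_{n+1} = w_n + h·k2.
x=0.000000, w=0.200000:
  k1 = f(0.000000, 0.200000) = 0.130000
  k2 = f(0.265000, 0.234450) = 0.515443
  w ← 0.200000 + 0.53·0.515443 = 0.473185
x=0.530000, w=0.473185:
  k1 = f(0.530000, 0.473185) = 1.033670
  k2 = f(0.795000, 0.747107) = 1.574770
  w ← 0.473185 + 0.53·1.574770 = 1.307812
x=1.060000, w=1.307812:
  k1 = f(1.060000, 1.307812) = 2.302278
  k2 = f(1.325000, 1.917916) = 3.061895
  w ← 1.307812 + 0.53·3.061895 = 2.930617
w(1.59) ≈ 2.9306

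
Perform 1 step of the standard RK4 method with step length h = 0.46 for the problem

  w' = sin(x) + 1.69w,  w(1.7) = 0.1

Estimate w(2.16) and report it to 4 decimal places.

RK4: k1 = f(x_n, w_n); k2 = f(x_n + h/2, w_n + (h/2)·k1); k3 = f(x_n + h/2, w_n + (h/2)·k2); k4 = f(x_n + h, w_n + h·k3); w_{n+1} = w_n + (h/6)·(k1 + 2k2 + 2k3 + k4).
x=1.700000, w=0.100000:
  k1 = f(1.700000, 0.100000) = 1.160665
  k2 = f(1.930000, 0.366953) = 1.556327
  k3 = f(1.930000, 0.457955) = 1.710122
  k4 = f(2.160000, 0.886656) = 2.329832
  w ← 0.100000 + (0.46/6)·(k1 + 2k2 + 2k3 + k4) = 0.868460
w(2.16) ≈ 0.8685

0.8685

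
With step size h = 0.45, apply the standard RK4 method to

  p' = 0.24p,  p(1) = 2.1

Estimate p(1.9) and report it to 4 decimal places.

RK4: k1 = f(s_n, p_n); k2 = f(s_n + h/2, p_n + (h/2)·k1); k3 = f(s_n + h/2, p_n + (h/2)·k2); k4 = f(s_n + h, p_n + h·k3); p_{n+1} = p_n + (h/6)·(k1 + 2k2 + 2k3 + k4).
s=1.000000, p=2.100000:
  k1 = f(1.000000, 2.100000) = 0.504000
  k2 = f(1.225000, 2.213400) = 0.531216
  k3 = f(1.225000, 2.219524) = 0.532686
  k4 = f(1.450000, 2.339709) = 0.561530
  p ← 2.100000 + (0.45/6)·(k1 + 2k2 + 2k3 + k4) = 2.339500
s=1.450000, p=2.339500:
  k1 = f(1.450000, 2.339500) = 0.561480
  k2 = f(1.675000, 2.465833) = 0.591800
  k3 = f(1.675000, 2.472655) = 0.593437
  k4 = f(1.900000, 2.606547) = 0.625571
  p ← 2.339500 + (0.45/6)·(k1 + 2k2 + 2k3 + k4) = 2.606314
p(1.9) ≈ 2.6063

2.6063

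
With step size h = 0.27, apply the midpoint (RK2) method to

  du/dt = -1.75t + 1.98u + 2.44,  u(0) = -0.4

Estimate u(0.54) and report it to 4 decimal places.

Midpoint: k1 = f(t_n, u_n); k2 = f(t_n + h/2, u_n + (h/2)·k1); u_{n+1} = u_n + h·k2.
t=0.000000, u=-0.400000:
  k1 = f(0.000000, -0.400000) = 1.648000
  k2 = f(0.135000, -0.177520) = 1.852260
  u ← -0.400000 + 0.27·1.852260 = 0.100110
t=0.270000, u=0.100110:
  k1 = f(0.270000, 0.100110) = 2.165718
  k2 = f(0.405000, 0.392482) = 2.508365
  u ← 0.100110 + 0.27·2.508365 = 0.777369
u(0.54) ≈ 0.7774

0.7774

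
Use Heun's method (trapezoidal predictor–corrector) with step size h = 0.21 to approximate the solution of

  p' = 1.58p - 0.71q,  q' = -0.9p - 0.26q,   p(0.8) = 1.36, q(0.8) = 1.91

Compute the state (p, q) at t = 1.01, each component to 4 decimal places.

1.5810, 1.5428

Heun on (p,q): k1 = f(t_n, state_n); k2 = f(t_n + h, state_n + h·k1); state_{n+1} = state_n + (h/2)·(k1 + k2).
0.800000: (1.360000, 1.910000)
  k1 = (0.792700, -1.720600)
  predictor → (1.526467, 1.548674)
  k2 = (1.312259, -1.776476)
  → (1.581021, 1.542807)
(p(1.01), q(1.01)) ≈ (1.5810, 1.5428)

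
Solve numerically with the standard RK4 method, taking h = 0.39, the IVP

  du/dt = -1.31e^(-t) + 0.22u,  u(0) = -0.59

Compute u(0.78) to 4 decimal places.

-1.4830

RK4: k1 = f(t_n, u_n); k2 = f(t_n + h/2, u_n + (h/2)·k1); k3 = f(t_n + h/2, u_n + (h/2)·k2); k4 = f(t_n + h, u_n + h·k3); u_{n+1} = u_n + (h/6)·(k1 + 2k2 + 2k3 + k4).
t=0.000000, u=-0.590000:
  k1 = f(0.000000, -0.590000) = -1.439800
  k2 = f(0.195000, -0.870761) = -1.269481
  k3 = f(0.195000, -0.837549) = -1.262174
  k4 = f(0.390000, -1.082248) = -1.125039
  u ← -0.590000 + (0.39/6)·(k1 + 2k2 + 2k3 + k4) = -1.085830
t=0.390000, u=-1.085830:
  k1 = f(0.390000, -1.085830) = -1.125827
  k2 = f(0.585000, -1.305366) = -1.016989
  k3 = f(0.585000, -1.284143) = -1.012320
  k4 = f(0.780000, -1.480634) = -0.926251
  u ← -1.085830 + (0.39/6)·(k1 + 2k2 + 2k3 + k4) = -1.483025
u(0.78) ≈ -1.4830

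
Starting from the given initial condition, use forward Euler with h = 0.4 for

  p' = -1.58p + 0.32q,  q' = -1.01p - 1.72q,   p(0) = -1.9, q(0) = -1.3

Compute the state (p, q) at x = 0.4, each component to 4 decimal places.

Euler on (p,q): p_{n+1} = p_n + h·p', q_{n+1} = q_n + h·q'.
0.000000: (-1.900000, -1.300000); f=(2.586000, 4.155000) → (-0.865600, 0.362000)
(p(0.4), q(0.4)) ≈ (-0.8656, 0.3620)

-0.8656, 0.3620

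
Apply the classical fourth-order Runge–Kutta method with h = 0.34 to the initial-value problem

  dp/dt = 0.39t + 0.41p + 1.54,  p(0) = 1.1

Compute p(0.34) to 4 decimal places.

1.8500

RK4: k1 = f(t_n, p_n); k2 = f(t_n + h/2, p_n + (h/2)·k1); k3 = f(t_n + h/2, p_n + (h/2)·k2); k4 = f(t_n + h, p_n + h·k3); p_{n+1} = p_n + (h/6)·(k1 + 2k2 + 2k3 + k4).
t=0.000000, p=1.100000:
  k1 = f(0.000000, 1.100000) = 1.991000
  k2 = f(0.170000, 1.438470) = 2.196073
  k3 = f(0.170000, 1.473332) = 2.210366
  k4 = f(0.340000, 1.851525) = 2.431725
  p ← 1.100000 + (0.34/6)·(k1 + 2k2 + 2k3 + k4) = 1.850018
p(0.34) ≈ 1.8500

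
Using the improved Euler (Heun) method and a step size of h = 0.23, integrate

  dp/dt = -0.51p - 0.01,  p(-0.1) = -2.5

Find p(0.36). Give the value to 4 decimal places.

Heun: k1 = f(t_n, p_n); k2 = f(t_n + h, p_n + h·k1); p_{n+1} = p_n + (h/2)·(k1 + k2).
t=-0.100000, p=-2.500000:
  k1 = f(-0.100000, -2.500000) = 1.265000
  k2 = f(0.130000, -2.209050) = 1.116615
  p ← -2.500000 + (0.23/2)·(1.265000 + 1.116615) = -2.226114
t=0.130000, p=-2.226114:
  k1 = f(0.130000, -2.226114) = 1.125318
  k2 = f(0.360000, -1.967291) = 0.993318
  p ← -2.226114 + (0.23/2)·(1.125318 + 0.993318) = -1.982471
p(0.36) ≈ -1.9825

-1.9825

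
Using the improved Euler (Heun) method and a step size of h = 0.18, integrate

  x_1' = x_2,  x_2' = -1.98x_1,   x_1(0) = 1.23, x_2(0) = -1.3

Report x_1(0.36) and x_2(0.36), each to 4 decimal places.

0.6205, -1.9832

Heun on (x_1,x_2): k1 = f(x_n, state_n); k2 = f(x_n + h, state_n + h·k1); state_{n+1} = state_n + (h/2)·(k1 + k2).
0.000000: (1.230000, -1.300000)
  k1 = (-1.300000, -2.435400)
  predictor → (0.996000, -1.738372)
  k2 = (-1.738372, -1.972080)
  → (0.956547, -1.696673)
0.180000: (0.956547, -1.696673)
  k1 = (-1.696673, -1.893962)
  predictor → (0.651145, -2.037586)
  k2 = (-2.037586, -1.289268)
  → (0.620463, -1.983164)
(x_1(0.36), x_2(0.36)) ≈ (0.6205, -1.9832)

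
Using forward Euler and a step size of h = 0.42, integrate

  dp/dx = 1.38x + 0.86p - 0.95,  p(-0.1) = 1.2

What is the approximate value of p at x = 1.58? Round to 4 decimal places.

Euler: p_{n+1} = p_n + h·f(x_n, p_n).
x=-0.100000, p=1.200000: f=-0.056000 → p ← 1.200000 + 0.42·(-0.056000) = 1.176480
x=0.320000, p=1.176480: f=0.503373 → p ← 1.176480 + 0.42·0.503373 = 1.387897
x=0.740000, p=1.387897: f=1.264791 → p ← 1.387897 + 0.42·1.264791 = 1.919109
x=1.160000, p=1.919109: f=2.301234 → p ← 1.919109 + 0.42·2.301234 = 2.885627
p(1.58) ≈ 2.8856

2.8856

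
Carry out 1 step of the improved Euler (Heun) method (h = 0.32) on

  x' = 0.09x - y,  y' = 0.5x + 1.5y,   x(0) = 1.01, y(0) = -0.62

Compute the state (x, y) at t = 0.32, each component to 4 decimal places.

1.2625, -0.7704

Heun on (x,y): k1 = f(t_n, state_n); k2 = f(t_n + h, state_n + h·k1); state_{n+1} = state_n + (h/2)·(k1 + k2).
0.000000: (1.010000, -0.620000)
  k1 = (0.710900, -0.425000)
  predictor → (1.237488, -0.756000)
  k2 = (0.867374, -0.515256)
  → (1.262524, -0.770441)
(x(0.32), y(0.32)) ≈ (1.2625, -0.7704)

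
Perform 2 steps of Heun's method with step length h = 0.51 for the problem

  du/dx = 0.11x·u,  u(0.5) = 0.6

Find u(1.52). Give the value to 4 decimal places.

Heun: k1 = f(x_n, u_n); k2 = f(x_n + h, u_n + h·k1); u_{n+1} = u_n + (h/2)·(k1 + k2).
x=0.500000, u=0.600000:
  k1 = f(0.500000, 0.600000) = 0.033000
  k2 = f(1.010000, 0.616830) = 0.068530
  u ← 0.600000 + (0.51/2)·(0.033000 + 0.068530) = 0.625890
x=1.010000, u=0.625890:
  k1 = f(1.010000, 0.625890) = 0.069536
  k2 = f(1.520000, 0.661354) = 0.110578
  u ← 0.625890 + (0.51/2)·(0.069536 + 0.110578) = 0.671819
u(1.52) ≈ 0.6718

0.6718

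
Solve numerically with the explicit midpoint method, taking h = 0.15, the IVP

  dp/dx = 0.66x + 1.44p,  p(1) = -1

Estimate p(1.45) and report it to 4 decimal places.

Midpoint: k1 = f(x_n, p_n); k2 = f(x_n + h/2, p_n + (h/2)·k1); p_{n+1} = p_n + h·k2.
x=1.000000, p=-1.000000:
  k1 = f(1.000000, -1.000000) = -0.780000
  k2 = f(1.075000, -1.058500) = -0.814740
  p ← -1.000000 + 0.15·(-0.814740) = -1.122211
x=1.150000, p=-1.122211:
  k1 = f(1.150000, -1.122211) = -0.856984
  k2 = f(1.225000, -1.186485) = -0.900038
  p ← -1.122211 + 0.15·(-0.900038) = -1.257217
x=1.300000, p=-1.257217:
  k1 = f(1.300000, -1.257217) = -0.952392
  k2 = f(1.375000, -1.328646) = -1.005750
  p ← -1.257217 + 0.15·(-1.005750) = -1.408079
p(1.45) ≈ -1.4081

-1.4081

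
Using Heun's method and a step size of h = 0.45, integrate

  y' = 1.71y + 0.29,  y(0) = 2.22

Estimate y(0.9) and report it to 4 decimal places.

10.0257

Heun: k1 = f(t_n, y_n); k2 = f(t_n + h, y_n + h·k1); y_{n+1} = y_n + (h/2)·(k1 + k2).
t=0.000000, y=2.220000:
  k1 = f(0.000000, 2.220000) = 4.086200
  k2 = f(0.450000, 4.058790) = 7.230531
  y ← 2.220000 + (0.45/2)·(4.086200 + 7.230531) = 4.766264
t=0.450000, y=4.766264:
  k1 = f(0.450000, 4.766264) = 8.440312
  k2 = f(0.900000, 8.564405) = 14.935132
  y ← 4.766264 + (0.45/2)·(8.440312 + 14.935132) = 10.025740
y(0.9) ≈ 10.0257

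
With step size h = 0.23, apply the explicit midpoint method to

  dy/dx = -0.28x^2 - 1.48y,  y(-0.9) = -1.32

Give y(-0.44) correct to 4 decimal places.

-0.7166

Midpoint: k1 = f(x_n, y_n); k2 = f(x_n + h/2, y_n + (h/2)·k1); y_{n+1} = y_n + h·k2.
x=-0.900000, y=-1.320000:
  k1 = f(-0.900000, -1.320000) = 1.726800
  k2 = f(-0.785000, -1.121418) = 1.487156
  y ← -1.320000 + 0.23·1.487156 = -0.977954
x=-0.670000, y=-0.977954:
  k1 = f(-0.670000, -0.977954) = 1.321680
  k2 = f(-0.555000, -0.825961) = 1.136175
  y ← -0.977954 + 0.23·1.136175 = -0.716634
y(-0.44) ≈ -0.7166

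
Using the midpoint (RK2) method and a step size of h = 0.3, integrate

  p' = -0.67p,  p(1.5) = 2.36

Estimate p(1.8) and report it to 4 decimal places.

1.9333

Midpoint: k1 = f(s_n, p_n); k2 = f(s_n + h/2, p_n + (h/2)·k1); p_{n+1} = p_n + h·k2.
s=1.500000, p=2.360000:
  k1 = f(1.500000, 2.360000) = -1.581200
  k2 = f(1.650000, 2.122820) = -1.422289
  p ← 2.360000 + 0.3·(-1.422289) = 1.933313
p(1.8) ≈ 1.9333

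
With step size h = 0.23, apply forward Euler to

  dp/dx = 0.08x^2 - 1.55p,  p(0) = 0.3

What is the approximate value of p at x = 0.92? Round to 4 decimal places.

Euler: p_{n+1} = p_n + h·f(x_n, p_n).
x=0.000000, p=0.300000: f=-0.465000 → p ← 0.300000 + 0.23·(-0.465000) = 0.193050
x=0.230000, p=0.193050: f=-0.294996 → p ← 0.193050 + 0.23·(-0.294996) = 0.125201
x=0.460000, p=0.125201: f=-0.177134 → p ← 0.125201 + 0.23·(-0.177134) = 0.084460
x=0.690000, p=0.084460: f=-0.092825 → p ← 0.084460 + 0.23·(-0.092825) = 0.063110
p(0.92) ≈ 0.0631

0.0631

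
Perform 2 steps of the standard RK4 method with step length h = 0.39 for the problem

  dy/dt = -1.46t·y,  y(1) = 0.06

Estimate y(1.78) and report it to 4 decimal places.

RK4: k1 = f(t_n, y_n); k2 = f(t_n + h/2, y_n + (h/2)·k1); k3 = f(t_n + h/2, y_n + (h/2)·k2); k4 = f(t_n + h, y_n + h·k3); y_{n+1} = y_n + (h/6)·(k1 + 2k2 + 2k3 + k4).
t=1.000000, y=0.060000:
  k1 = f(1.000000, 0.060000) = -0.087600
  k2 = f(1.195000, 0.042918) = -0.074879
  k3 = f(1.195000, 0.045399) = -0.079207
  k4 = f(1.390000, 0.029109) = -0.059074
  y ← 0.060000 + (0.39/6)·(k1 + 2k2 + 2k3 + k4) = 0.030435
t=1.390000, y=0.030435:
  k1 = f(1.390000, 0.030435) = -0.061765
  k2 = f(1.585000, 0.018391) = -0.042558
  k3 = f(1.585000, 0.022136) = -0.051225
  k4 = f(1.780000, 0.010457) = -0.027176
  y ← 0.030435 + (0.39/6)·(k1 + 2k2 + 2k3 + k4) = 0.012462
y(1.78) ≈ 0.0125

0.0125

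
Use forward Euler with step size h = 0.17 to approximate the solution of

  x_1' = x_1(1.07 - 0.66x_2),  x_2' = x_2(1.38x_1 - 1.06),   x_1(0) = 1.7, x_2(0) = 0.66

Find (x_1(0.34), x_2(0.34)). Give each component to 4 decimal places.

2.0560, 1.0147

Euler on (x_1,x_2): x_1_{n+1} = x_1_n + h·x_1', x_2_{n+1} = x_2_n + h·x_2'.
0.000000: (1.700000, 0.660000); f=(1.078480, 0.848760) → (1.883342, 0.804289)
0.170000: (1.883342, 0.804289); f=(1.015440, 1.237810) → (2.055966, 1.014717)
(x_1(0.34), x_2(0.34)) ≈ (2.0560, 1.0147)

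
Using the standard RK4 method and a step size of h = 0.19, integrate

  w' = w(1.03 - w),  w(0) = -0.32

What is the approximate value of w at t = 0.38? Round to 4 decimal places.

RK4: k1 = f(t_n, w_n); k2 = f(t_n + h/2, w_n + (h/2)·k1); k3 = f(t_n + h/2, w_n + (h/2)·k2); k4 = f(t_n + h, w_n + h·k3); w_{n+1} = w_n + (h/6)·(k1 + 2k2 + 2k3 + k4).
t=0.000000, w=-0.320000:
  k1 = f(0.000000, -0.320000) = -0.432000
  k2 = f(0.095000, -0.361040) = -0.502221
  k3 = f(0.095000, -0.367711) = -0.513954
  k4 = f(0.190000, -0.417651) = -0.604613
  w ← -0.320000 + (0.19/6)·(k1 + 2k2 + 2k3 + k4) = -0.417184
t=0.190000, w=-0.417184:
  k1 = f(0.190000, -0.417184) = -0.603742
  k2 = f(0.285000, -0.474539) = -0.713963
  k3 = f(0.285000, -0.485010) = -0.734796
  k4 = f(0.380000, -0.556795) = -0.883520
  w ← -0.417184 + (0.19/6)·(k1 + 2k2 + 2k3 + k4) = -0.556035
w(0.38) ≈ -0.5560

-0.5560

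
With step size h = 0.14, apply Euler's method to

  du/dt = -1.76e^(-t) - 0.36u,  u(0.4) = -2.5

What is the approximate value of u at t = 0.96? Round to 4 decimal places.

-2.5308

Euler: u_{n+1} = u_n + h·f(t_n, u_n).
t=0.400000, u=-2.500000: f=-0.279763 → u ← -2.500000 + 0.14·(-0.279763) = -2.539167
t=0.540000, u=-2.539167: f=-0.111537 → u ← -2.539167 + 0.14·(-0.111537) = -2.554782
t=0.680000, u=-2.554782: f=0.028076 → u ← -2.554782 + 0.14·0.028076 = -2.550851
t=0.820000, u=-2.550851: f=0.143147 → u ← -2.550851 + 0.14·0.143147 = -2.530811
u(0.96) ≈ -2.5308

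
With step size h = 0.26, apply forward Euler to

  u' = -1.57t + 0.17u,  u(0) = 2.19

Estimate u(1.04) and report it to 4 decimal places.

Euler: u_{n+1} = u_n + h·f(t_n, u_n).
t=0.000000, u=2.190000: f=0.372300 → u ← 2.190000 + 0.26·0.372300 = 2.286798
t=0.260000, u=2.286798: f=-0.019444 → u ← 2.286798 + 0.26·(-0.019444) = 2.281742
t=0.520000, u=2.281742: f=-0.428504 → u ← 2.281742 + 0.26·(-0.428504) = 2.170331
t=0.780000, u=2.170331: f=-0.855644 → u ← 2.170331 + 0.26·(-0.855644) = 1.947864
u(1.04) ≈ 1.9479

1.9479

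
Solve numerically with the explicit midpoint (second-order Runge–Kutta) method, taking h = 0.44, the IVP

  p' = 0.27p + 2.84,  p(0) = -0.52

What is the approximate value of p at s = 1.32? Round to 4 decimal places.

Midpoint: k1 = f(s_n, p_n); k2 = f(s_n + h/2, p_n + (h/2)·k1); p_{n+1} = p_n + h·k2.
s=0.000000, p=-0.520000:
  k1 = f(0.000000, -0.520000) = 2.699600
  k2 = f(0.220000, 0.073912) = 2.859956
  p ← -0.520000 + 0.44·2.859956 = 0.738381
s=0.440000, p=0.738381:
  k1 = f(0.440000, 0.738381) = 3.039363
  k2 = f(0.660000, 1.407041) = 3.219901
  p ← 0.738381 + 0.44·3.219901 = 2.155137
s=0.880000, p=2.155137:
  k1 = f(0.880000, 2.155137) = 3.421887
  k2 = f(1.100000, 2.907952) = 3.625147
  p ← 2.155137 + 0.44·3.625147 = 3.750202
p(1.32) ≈ 3.7502

3.7502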